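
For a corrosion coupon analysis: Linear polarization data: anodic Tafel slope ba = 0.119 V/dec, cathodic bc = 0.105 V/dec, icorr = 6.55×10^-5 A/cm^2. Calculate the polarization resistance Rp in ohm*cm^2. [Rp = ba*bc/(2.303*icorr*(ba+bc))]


Apply the Stern-Geary equation: Rp = ba*bc / (2.303*icorr*(ba+bc))
ba*bc = 0.119*0.105 = 0.012495
ba+bc = 0.224; 2.303*icorr*(ba+bc) = 2.303*6.55×10^-5*0.224 = 3.3789616×10^-5
Rp = 0.012495 / 3.3789616×10^-5 = 369.79 ohm*cm^2

369.79 ohm*cm^2


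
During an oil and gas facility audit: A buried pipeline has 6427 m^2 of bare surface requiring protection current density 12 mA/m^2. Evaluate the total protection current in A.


I = area * current density, then convert mA → A (÷1000)
I = 6427 * 12 / 1000 = 77.12 A

77.12 A


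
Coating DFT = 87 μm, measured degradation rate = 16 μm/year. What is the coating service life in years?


Service life = thickness / degradation rate
Life = 87 / 16 = 5.4 years

5.4 years


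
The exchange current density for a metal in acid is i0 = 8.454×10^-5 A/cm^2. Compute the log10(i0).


i0 = 8.454×10^-5 A/cm^2
log10(i0) = -4.073

-4.073


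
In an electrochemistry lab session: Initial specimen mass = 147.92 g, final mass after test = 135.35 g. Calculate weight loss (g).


Weight loss = initial − final
WL = 147.92 − 135.35 = 12.57 g

12.57 g


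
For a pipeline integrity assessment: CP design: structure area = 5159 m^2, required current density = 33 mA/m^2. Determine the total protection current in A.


I = area * current density, then convert mA → A (÷1000)
I = 5159 * 33 / 1000 = 170.25 A

170.25 A


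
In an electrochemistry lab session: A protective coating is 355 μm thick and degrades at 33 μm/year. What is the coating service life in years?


Service life = thickness / degradation rate
Life = 355 / 33 = 10.8 years

10.8 years


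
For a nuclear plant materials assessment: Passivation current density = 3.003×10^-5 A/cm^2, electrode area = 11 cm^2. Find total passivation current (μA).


I = i_pass * A, then convert A → μA (×10^6)
I = 3.003×10^-5 * 11 * 10^6 = 330.33 μA

330.33 μA


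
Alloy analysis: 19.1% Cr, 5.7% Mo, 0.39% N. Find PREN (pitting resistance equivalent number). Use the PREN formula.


Apply the PREN formula: PREN = Cr + 3.3*Mo + 16*N
PREN = 19.1 + 3.3*5.7 + 16*0.39
PREN = 19.1 + 18.81 + 6.24 = 44.15

44.15


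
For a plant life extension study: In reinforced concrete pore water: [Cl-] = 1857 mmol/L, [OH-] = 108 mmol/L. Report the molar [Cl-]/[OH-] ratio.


Threshold parameter = [Cl-] / [OH-] (molar basis; both in mmol/L, so units cancel)
Ratio = 1857 / 108 = 17.19

17.19


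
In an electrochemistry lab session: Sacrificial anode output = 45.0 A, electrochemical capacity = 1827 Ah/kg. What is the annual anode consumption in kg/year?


Annual consumption = current * hours per year / capacity
Rate = 45.0 * 8760 / 1827 = 215.8 kg/year

215.8 kg/year


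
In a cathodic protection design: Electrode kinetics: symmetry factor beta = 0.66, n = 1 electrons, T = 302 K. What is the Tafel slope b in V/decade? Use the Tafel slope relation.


Apply the Tafel slope relation: b = 2.303*R*T/(beta*n*F)
Numerator: 2.303 * 8.314 * 302 = 5782.44
Denominator: 0.66 * 1 * 96485 = 63680.1
b = 5782.44 / 63680.1 = 0.0908 V/decade

0.0908 V/decade


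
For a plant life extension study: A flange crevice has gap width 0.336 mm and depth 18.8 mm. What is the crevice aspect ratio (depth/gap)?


Aspect ratio = depth / gap
Ratio = 18.8 / 0.336 = 56.0

56.0


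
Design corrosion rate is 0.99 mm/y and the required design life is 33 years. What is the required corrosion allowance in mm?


Corrosion allowance = CR × design life
CA = 0.99 * 33 = 32.67 mm

32.67 mm


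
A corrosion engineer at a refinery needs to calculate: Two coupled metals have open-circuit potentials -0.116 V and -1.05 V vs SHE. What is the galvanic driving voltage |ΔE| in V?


Driving voltage is the absolute potential difference.
|ΔE| = |-0.116 − (-1.05)| = 0.934 V

0.934 V


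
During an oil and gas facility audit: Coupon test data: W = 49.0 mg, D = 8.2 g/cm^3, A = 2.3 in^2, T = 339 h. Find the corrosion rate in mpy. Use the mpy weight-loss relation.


Apply the mpy weight-loss relation: CR = 534 * W / (D * A * T)
Numerator: 534 * 49.0 = 26166.0
Denominator: 8.2 * 2.3 * 339 = 6393.54
CR = 26166.0 / 6393.54 = 4.093 mpy

4.093 mpy


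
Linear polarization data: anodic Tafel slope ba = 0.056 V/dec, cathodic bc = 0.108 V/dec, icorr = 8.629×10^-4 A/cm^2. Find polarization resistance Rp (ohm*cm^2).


Apply the Stern-Geary equation: Rp = ba*bc / (2.303*icorr*(ba+bc))
ba*bc = 0.056*0.108 = 0.006048
ba+bc = 0.164; 2.303*icorr*(ba+bc) = 2.303*8.629×10^-4*0.164 = 3.2591043×10^-4
Rp = 0.006048 / 3.2591043×10^-4 = 18.6 ohm*cm^2

18.6 ohm*cm^2


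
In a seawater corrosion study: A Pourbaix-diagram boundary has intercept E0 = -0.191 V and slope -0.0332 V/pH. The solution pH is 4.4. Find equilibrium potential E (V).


Apply the Pourbaix line equation: E = E0 + slope*pH
E = -0.191 + (-0.0332)*4.4 = -0.191 + (-0.14608) = -0.33708 V
Rounded to 4 decimal places: E = -0.3371 V

-0.3371 V


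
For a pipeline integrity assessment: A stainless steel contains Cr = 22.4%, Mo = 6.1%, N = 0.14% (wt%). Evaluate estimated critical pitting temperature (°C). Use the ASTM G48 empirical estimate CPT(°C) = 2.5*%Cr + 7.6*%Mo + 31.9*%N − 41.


Apply the ASTM G48 empirical CPT estimate: CPT(°C) = 2.5*%Cr + 7.6*%Mo + 31.9*%N − 41
2.5*22.4 = 56; 7.6*6.1 = 46.36; 31.9*0.14 = 4.466
CPT = 56 + 46.36 + 4.466 − 41 = 65.826 °C
Rounded to 0.1 °C: CPT ≈ 65.8 °C

65.8 °C


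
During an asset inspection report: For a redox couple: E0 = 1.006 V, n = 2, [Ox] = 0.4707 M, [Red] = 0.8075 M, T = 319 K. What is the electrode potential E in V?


Apply the Nernst equation: E = E0 + (RT/nF)*ln([Ox]/[Red])
Step 1: RT/nF = 8.314*319/(2*96485) = 0.01374393 V
Step 2: [Ox]/[Red] = 0.4707/0.8075 = 0.58291
Step 3: ln(0.58291) = -0.539722
Step 4: correction = 0.01374393 * -0.539722 = -0.0074 V
E = 1.006 + -0.0074 = 0.9986 V

0.9986 V


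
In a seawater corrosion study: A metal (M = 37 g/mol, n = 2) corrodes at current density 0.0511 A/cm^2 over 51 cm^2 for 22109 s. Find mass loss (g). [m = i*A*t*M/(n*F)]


Apply Faraday's law: m = i*A*t*M / (n*F)
Total charge passed Q = i*A*t = 0.0511*51*22109 = 57618.2649 C
m = Q*M/(n*F) = 57618.2649*37/(2*96485) = 11.0477 g

11.0477 g


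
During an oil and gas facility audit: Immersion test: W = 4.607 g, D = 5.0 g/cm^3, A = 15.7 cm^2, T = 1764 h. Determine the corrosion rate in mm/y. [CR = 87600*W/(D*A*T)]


Apply the mm/y weight-loss relation: CR = 87600 * W / (D * A * T)
Numerator: 87600 * 4.607 = 403573.2
Denominator: 5.0 * 15.7 * 1764 = 138474.0
CR = 403573.2 / 138474.0 = 2.9144 mm/y

2.9144 mm/y


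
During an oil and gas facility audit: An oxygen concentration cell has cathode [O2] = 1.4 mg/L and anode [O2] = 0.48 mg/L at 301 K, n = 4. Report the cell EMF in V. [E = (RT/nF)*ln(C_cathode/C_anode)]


Apply the Nernst concentration-cell relation: E = (RT/nF)*ln(C_cathode/C_anode)
RT/nF = 8.314*301/(4*96485) = 0.0064842 V
ln(1.4/0.48) = 1.07044
E = 0.0064842 * 1.07044 = 0.00694 V

0.00694 V


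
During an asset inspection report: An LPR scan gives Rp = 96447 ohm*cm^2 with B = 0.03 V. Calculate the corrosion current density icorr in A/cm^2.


Apply the Stern-Geary relation: icorr = B / Rp
icorr = 0.03 / 96447 = 3.111×10^-7 A/cm^2

3.111×10^-7 A/cm^2


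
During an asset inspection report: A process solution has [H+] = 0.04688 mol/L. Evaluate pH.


pH = −log10[H+]
pH = −log10(0.04688) = 1.33

1.33


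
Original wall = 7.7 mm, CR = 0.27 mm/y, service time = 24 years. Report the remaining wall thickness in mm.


Remaining wall = original − CR × time
t = 7.7 − 0.27*24 = 7.7 − 6.48 = 1.22 mm

1.22 mm


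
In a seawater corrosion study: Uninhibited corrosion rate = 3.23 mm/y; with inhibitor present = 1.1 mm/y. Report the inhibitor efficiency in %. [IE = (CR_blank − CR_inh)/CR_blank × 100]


Apply the inhibitor-efficiency definition: IE = (CR_blank − CR_inh)/CR_blank × 100
IE = (3.23 − 1.1) / 3.23 × 100
IE = 2.13 / 3.23 × 100 = 65.9 %

65.9 %


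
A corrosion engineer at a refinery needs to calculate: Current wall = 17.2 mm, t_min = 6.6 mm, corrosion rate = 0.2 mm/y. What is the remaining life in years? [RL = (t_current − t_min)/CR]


Apply the remaining-life relation: RL = (t_current − t_min) / CR
RL = (17.2 − 6.6) / 0.2 = 10.6 / 0.2 = 53.0 years

53.0 years


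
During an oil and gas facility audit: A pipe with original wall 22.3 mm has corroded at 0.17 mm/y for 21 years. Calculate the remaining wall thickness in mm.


Remaining wall = original − CR × time
t = 22.3 − 0.17*21 = 22.3 − 3.57 = 18.73 mm

18.73 mm


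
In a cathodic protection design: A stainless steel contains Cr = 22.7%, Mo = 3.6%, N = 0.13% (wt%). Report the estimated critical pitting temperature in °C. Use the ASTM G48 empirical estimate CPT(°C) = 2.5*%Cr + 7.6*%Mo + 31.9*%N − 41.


Apply the ASTM G48 empirical CPT estimate: CPT(°C) = 2.5*%Cr + 7.6*%Mo + 31.9*%N − 41
2.5*22.7 = 56.75; 7.6*3.6 = 27.36; 31.9*0.13 = 4.147
CPT = 56.75 + 27.36 + 4.147 − 41 = 47.257 °C
Rounded to 0.1 °C: CPT ≈ 47.3 °C

47.3 °C


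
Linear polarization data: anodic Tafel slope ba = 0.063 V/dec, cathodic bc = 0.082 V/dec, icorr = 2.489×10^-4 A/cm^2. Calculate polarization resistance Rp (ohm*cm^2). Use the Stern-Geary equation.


Apply the Stern-Geary equation: Rp = ba*bc / (2.303*icorr*(ba+bc))
ba*bc = 0.063*0.082 = 0.005166
ba+bc = 0.145; 2.303*icorr*(ba+bc) = 2.303*2.489×10^-4*0.145 = 8.3116421×10^-5
Rp = 0.005166 / 8.3116421×10^-5 = 62.15 ohm*cm^2

62.15 ohm*cm^2


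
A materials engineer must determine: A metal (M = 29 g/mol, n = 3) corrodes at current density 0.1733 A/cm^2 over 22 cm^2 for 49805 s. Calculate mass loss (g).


Apply Faraday's law: m = i*A*t*M / (n*F)
Total charge passed Q = i*A*t = 0.1733*22*49805 = 189886.543 C
m = Q*M/(n*F) = 189886.543*29/(3*96485) = 19.0244 g

19.0244 g


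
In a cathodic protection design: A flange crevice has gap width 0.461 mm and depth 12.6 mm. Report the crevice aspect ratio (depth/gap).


Aspect ratio = depth / gap
Ratio = 12.6 / 0.461 = 27.3

27.3


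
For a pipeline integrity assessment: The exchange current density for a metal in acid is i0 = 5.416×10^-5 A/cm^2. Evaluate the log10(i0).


i0 = 5.416×10^-5 A/cm^2
log10(i0) = -4.266

-4.266


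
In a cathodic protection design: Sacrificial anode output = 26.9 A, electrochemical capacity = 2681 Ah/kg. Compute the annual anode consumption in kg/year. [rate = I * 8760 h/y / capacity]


Annual consumption = current * hours per year / capacity
Rate = 26.9 * 8760 / 2681 = 87.9 kg/year

87.9 kg/year


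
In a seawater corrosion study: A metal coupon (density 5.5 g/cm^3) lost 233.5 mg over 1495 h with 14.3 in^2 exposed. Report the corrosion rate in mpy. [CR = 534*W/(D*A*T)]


Apply the mpy weight-loss relation: CR = 534 * W / (D * A * T)
Numerator: 534 * 233.5 = 124689.0
Denominator: 5.5 * 14.3 * 1495 = 117581.75
CR = 124689.0 / 117581.75 = 1.06045 mpy

1.06045 mpy


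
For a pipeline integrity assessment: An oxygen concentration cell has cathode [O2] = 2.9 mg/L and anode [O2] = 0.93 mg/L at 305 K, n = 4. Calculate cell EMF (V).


Apply the Nernst concentration-cell relation: E = (RT/nF)*ln(C_cathode/C_anode)
RT/nF = 8.314*305/(4*96485) = 0.00657037 V
ln(2.9/0.93) = 1.13728
E = 0.00657037 * 1.13728 = 0.00747 V

0.00747 V


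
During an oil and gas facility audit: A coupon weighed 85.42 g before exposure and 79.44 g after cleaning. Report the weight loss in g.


Weight loss = initial − final
WL = 85.42 − 79.44 = 5.98 g

5.98 g


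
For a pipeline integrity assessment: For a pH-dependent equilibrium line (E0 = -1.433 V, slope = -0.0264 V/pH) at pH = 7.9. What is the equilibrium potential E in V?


Apply the Pourbaix line equation: E = E0 + slope*pH
E = -1.433 + (-0.0264)*7.9 = -1.433 + (-0.20856) = -1.64156 V
Rounded to 4 decimal places: E = -1.6416 V

-1.6416 V


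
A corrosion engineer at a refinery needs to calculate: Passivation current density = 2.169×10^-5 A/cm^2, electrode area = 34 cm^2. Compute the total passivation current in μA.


I = i_pass * A, then convert A → μA (×10^6)
I = 2.169×10^-5 * 34 * 10^6 = 737.46 μA

737.46 μA


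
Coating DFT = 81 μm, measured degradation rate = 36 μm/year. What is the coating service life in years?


Service life = thickness / degradation rate
Life = 81 / 36 = 2.3 years

2.3 years


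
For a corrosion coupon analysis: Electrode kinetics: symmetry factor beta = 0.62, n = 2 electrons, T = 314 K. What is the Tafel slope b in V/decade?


Apply the Tafel slope relation: b = 2.303*R*T/(beta*n*F)
Numerator: 2.303 * 8.314 * 314 = 6012.2
Denominator: 0.62 * 2 * 96485 = 119641.4
b = 6012.2 / 119641.4 = 0.0503 V/decade

0.0503 V/decade


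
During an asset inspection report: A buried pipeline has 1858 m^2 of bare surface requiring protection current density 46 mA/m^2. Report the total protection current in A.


I = area * current density, then convert mA → A (÷1000)
I = 1858 * 46 / 1000 = 85.47 A

85.47 A


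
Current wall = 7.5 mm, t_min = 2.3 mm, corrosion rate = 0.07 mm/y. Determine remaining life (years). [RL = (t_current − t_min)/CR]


Apply the remaining-life relation: RL = (t_current − t_min) / CR
RL = (7.5 − 2.3) / 0.07 = 5.2 / 0.07 = 74.3 years

74.3 years


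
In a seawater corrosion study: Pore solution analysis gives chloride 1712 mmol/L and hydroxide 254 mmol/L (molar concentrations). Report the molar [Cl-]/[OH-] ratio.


Threshold parameter = [Cl-] / [OH-] (molar basis; both in mmol/L, so units cancel)
Ratio = 1712 / 254 = 6.74

6.74


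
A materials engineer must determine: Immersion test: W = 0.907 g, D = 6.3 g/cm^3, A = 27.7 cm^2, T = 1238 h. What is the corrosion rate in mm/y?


Apply the mm/y weight-loss relation: CR = 87600 * W / (D * A * T)
Numerator: 87600 * 0.907 = 79453.2
Denominator: 6.3 * 27.7 * 1238 = 216043.38
CR = 79453.2 / 216043.38 = 0.36777 mm/y

0.36777 mm/y


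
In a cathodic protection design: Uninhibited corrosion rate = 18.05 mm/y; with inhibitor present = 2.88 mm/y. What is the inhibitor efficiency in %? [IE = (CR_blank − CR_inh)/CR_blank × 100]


Apply the inhibitor-efficiency definition: IE = (CR_blank − CR_inh)/CR_blank × 100
IE = (18.05 − 2.88) / 18.05 × 100
IE = 15.17 / 18.05 × 100 = 84.0 %

84.0 %


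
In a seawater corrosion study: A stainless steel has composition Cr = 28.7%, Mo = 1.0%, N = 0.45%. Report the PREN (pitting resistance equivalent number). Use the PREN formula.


Apply the PREN formula: PREN = Cr + 3.3*Mo + 16*N
PREN = 28.7 + 3.3*1.0 + 16*0.45
PREN = 28.7 + 3.3 + 7.2 = 39.2

39.2


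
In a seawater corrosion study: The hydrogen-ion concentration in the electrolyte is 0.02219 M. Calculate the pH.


pH = −log10[H+]
pH = −log10(0.02219) = 1.65

1.65


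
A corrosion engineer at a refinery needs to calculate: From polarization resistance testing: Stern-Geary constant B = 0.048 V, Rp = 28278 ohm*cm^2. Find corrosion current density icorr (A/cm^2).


Apply the Stern-Geary relation: icorr = B / Rp
icorr = 0.048 / 28278 = 1.697×10^-6 A/cm^2

1.697×10^-6 A/cm^2


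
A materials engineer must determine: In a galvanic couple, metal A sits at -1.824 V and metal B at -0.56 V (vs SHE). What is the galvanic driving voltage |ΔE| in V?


Driving voltage is the absolute potential difference.
|ΔE| = |-1.824 − (-0.56)| = 1.264 V

1.264 V


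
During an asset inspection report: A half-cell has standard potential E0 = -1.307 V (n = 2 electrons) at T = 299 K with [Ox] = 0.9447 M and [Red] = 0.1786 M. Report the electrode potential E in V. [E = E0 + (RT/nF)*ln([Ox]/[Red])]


Apply the Nernst equation: E = E0 + (RT/nF)*ln([Ox]/[Red])
Step 1: RT/nF = 8.314*299/(2*96485) = 0.01288224 V
Step 2: [Ox]/[Red] = 0.9447/0.1786 = 5.289474
Step 3: ln(5.289474) = 1.665719
Step 4: correction = 0.01288224 * 1.665719 = 0.021 V
E = -1.307 + 0.021 = -1.286 V

-1.286 V


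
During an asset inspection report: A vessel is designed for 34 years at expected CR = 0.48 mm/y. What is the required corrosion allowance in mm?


Corrosion allowance = CR × design life
CA = 0.48 * 34 = 16.32 mm

16.32 mm


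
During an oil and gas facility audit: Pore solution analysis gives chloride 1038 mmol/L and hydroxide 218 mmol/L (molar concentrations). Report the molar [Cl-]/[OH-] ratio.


Threshold parameter = [Cl-] / [OH-] (molar basis; both in mmol/L, so units cancel)
Ratio = 1038 / 218 = 4.76

4.76


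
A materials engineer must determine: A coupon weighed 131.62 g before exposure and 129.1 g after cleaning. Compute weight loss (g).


Weight loss = initial − final
WL = 131.62 − 129.1 = 2.52 g

2.52 g


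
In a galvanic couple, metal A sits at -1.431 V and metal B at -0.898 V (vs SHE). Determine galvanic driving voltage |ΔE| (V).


Driving voltage is the absolute potential difference.
|ΔE| = |-1.431 − (-0.898)| = 0.533 V

0.533 V


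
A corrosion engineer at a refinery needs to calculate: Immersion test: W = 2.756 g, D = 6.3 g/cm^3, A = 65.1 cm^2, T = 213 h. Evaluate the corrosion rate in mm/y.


Apply the mm/y weight-loss relation: CR = 87600 * W / (D * A * T)
Numerator: 87600 * 2.756 = 241425.6
Denominator: 6.3 * 65.1 * 213 = 87357.69
CR = 241425.6 / 87357.69 = 2.76364 mm/y

2.76364 mm/y


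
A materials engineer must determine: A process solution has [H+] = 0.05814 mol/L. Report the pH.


pH = −log10[H+]
pH = −log10(0.05814) = 1.24

1.24


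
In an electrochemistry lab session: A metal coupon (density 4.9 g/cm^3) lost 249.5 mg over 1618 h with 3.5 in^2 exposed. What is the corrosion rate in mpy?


Apply the mpy weight-loss relation: CR = 534 * W / (D * A * T)
Numerator: 534 * 249.5 = 133233.0
Denominator: 4.9 * 3.5 * 1618 = 27748.7
CR = 133233.0 / 27748.7 = 4.801 mpy

4.801 mpy


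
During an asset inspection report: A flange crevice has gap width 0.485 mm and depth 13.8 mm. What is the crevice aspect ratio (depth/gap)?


Aspect ratio = depth / gap
Ratio = 13.8 / 0.485 = 28.5

28.5


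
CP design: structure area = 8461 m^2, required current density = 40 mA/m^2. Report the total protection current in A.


I = area * current density, then convert mA → A (÷1000)
I = 8461 * 40 / 1000 = 338.44 A

338.44 A


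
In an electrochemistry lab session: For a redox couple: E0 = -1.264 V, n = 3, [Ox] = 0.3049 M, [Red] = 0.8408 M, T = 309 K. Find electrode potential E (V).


Apply the Nernst equation: E = E0 + (RT/nF)*ln([Ox]/[Red])
Step 1: RT/nF = 8.314*309/(3*96485) = 0.00887539 V
Step 2: [Ox]/[Red] = 0.3049/0.8408 = 0.362631
Step 3: ln(0.362631) = -1.014369
Step 4: correction = 0.00887539 * -1.014369 = -0.009 V
E = -1.264 + -0.009 = -1.273 V

-1.273 V


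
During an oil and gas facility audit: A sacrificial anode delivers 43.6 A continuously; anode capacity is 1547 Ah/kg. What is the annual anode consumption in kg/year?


Annual consumption = current * hours per year / capacity
Rate = 43.6 * 8760 / 1547 = 246.9 kg/year

246.9 kg/year


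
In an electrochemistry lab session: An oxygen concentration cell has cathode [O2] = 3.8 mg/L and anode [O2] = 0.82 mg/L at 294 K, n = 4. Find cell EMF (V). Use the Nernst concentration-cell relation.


Apply the Nernst concentration-cell relation: E = (RT/nF)*ln(C_cathode/C_anode)
RT/nF = 8.314*294/(4*96485) = 0.00633341 V
ln(3.8/0.82) = 1.53345
E = 0.00633341 * 1.53345 = 0.00971 V

0.00971 V


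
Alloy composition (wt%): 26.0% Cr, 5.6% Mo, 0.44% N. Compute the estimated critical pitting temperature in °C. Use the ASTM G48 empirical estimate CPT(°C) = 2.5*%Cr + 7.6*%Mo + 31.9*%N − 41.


Apply the ASTM G48 empirical CPT estimate: CPT(°C) = 2.5*%Cr + 7.6*%Mo + 31.9*%N − 41
2.5*26.0 = 65; 7.6*5.6 = 42.56; 31.9*0.44 = 14.036
CPT = 65 + 42.56 + 14.036 − 41 = 80.596 °C
Rounded to 0.1 °C: CPT ≈ 80.6 °C

80.6 °C


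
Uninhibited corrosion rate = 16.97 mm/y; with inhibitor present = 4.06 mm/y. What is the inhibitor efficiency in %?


Apply the inhibitor-efficiency definition: IE = (CR_blank − CR_inh)/CR_blank × 100
IE = (16.97 − 4.06) / 16.97 × 100
IE = 12.91 / 16.97 × 100 = 76.1 %

76.1 %


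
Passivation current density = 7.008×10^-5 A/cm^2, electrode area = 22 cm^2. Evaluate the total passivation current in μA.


I = i_pass * A, then convert A → μA (×10^6)
I = 7.008×10^-5 * 22 * 10^6 = 1541.76 μA

1541.76 μA


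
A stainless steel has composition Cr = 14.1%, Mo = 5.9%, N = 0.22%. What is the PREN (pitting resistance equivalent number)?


Apply the PREN formula: PREN = Cr + 3.3*Mo + 16*N
PREN = 14.1 + 3.3*5.9 + 16*0.22
PREN = 14.1 + 19.47 + 3.52 = 37.09

37.09


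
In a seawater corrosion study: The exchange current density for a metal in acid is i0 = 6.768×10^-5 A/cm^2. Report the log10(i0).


i0 = 6.768×10^-5 A/cm^2
log10(i0) = -4.17

-4.17


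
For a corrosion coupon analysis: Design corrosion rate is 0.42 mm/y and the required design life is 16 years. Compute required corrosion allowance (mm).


Corrosion allowance = CR × design life
CA = 0.42 * 16 = 6.72 mm

6.72 mm


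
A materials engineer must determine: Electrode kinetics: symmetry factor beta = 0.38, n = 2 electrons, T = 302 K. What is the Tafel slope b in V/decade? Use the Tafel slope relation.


Apply the Tafel slope relation: b = 2.303*R*T/(beta*n*F)
Numerator: 2.303 * 8.314 * 302 = 5782.44
Denominator: 0.38 * 2 * 96485 = 73328.6
b = 5782.44 / 73328.6 = 0.079 V/decade

0.079 V/decade


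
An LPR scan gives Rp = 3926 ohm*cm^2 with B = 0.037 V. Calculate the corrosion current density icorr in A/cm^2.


Apply the Stern-Geary relation: icorr = B / Rp
icorr = 0.037 / 3926 = 9.424×10^-6 A/cm^2

9.424×10^-6 A/cm^2


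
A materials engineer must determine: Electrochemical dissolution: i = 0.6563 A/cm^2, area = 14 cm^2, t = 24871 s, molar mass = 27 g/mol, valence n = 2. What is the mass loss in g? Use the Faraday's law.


Apply Faraday's law: m = i*A*t*M / (n*F)
Total charge passed Q = i*A*t = 0.6563*14*24871 = 228519.7222 C
m = Q*M/(n*F) = 228519.7222*27/(2*96485) = 31.9741 g

31.9741 g


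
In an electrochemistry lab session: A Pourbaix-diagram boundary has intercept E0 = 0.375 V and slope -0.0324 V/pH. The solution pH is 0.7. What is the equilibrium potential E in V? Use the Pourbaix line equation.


Apply the Pourbaix line equation: E = E0 + slope*pH
E = 0.375 + (-0.0324)*0.7 = 0.375 + (-0.02268) = 0.35232 V
Rounded to 4 decimal places: E = 0.3523 V

0.3523 V


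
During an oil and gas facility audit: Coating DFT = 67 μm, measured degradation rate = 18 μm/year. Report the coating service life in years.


Service life = thickness / degradation rate
Life = 67 / 18 = 3.7 years

3.7 years


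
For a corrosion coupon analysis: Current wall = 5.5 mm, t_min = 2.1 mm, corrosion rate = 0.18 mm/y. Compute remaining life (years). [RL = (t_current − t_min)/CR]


Apply the remaining-life relation: RL = (t_current − t_min) / CR
RL = (5.5 − 2.1) / 0.18 = 3.4 / 0.18 = 18.9 years

18.9 years


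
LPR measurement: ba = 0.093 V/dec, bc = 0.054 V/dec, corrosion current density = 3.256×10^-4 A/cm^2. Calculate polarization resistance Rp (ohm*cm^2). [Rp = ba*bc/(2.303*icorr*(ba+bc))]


Apply the Stern-Geary equation: Rp = ba*bc / (2.303*icorr*(ba+bc))
ba*bc = 0.093*0.054 = 0.005022
ba+bc = 0.147; 2.303*icorr*(ba+bc) = 2.303*3.256×10^-4*0.147 = 1.1022895×10^-4
Rp = 0.005022 / 1.1022895×10^-4 = 45.6 ohm*cm^2

45.6 ohm*cm^2


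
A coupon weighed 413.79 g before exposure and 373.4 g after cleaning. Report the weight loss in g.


Weight loss = initial − final
WL = 413.79 − 373.4 = 40.39 g

40.39 g


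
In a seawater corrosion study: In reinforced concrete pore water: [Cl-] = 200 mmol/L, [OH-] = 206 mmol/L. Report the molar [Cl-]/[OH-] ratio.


Threshold parameter = [Cl-] / [OH-] (molar basis; both in mmol/L, so units cancel)
Ratio = 200 / 206 = 0.97

0.97


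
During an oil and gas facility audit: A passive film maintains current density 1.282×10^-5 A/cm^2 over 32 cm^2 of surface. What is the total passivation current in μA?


I = i_pass * A, then convert A → μA (×10^6)
I = 1.282×10^-5 * 32 * 10^6 = 410.24 μA

410.24 μA


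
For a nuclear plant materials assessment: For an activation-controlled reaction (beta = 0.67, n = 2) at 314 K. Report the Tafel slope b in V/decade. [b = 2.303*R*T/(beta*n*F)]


Apply the Tafel slope relation: b = 2.303*R*T/(beta*n*F)
Numerator: 2.303 * 8.314 * 314 = 6012.2
Denominator: 0.67 * 2 * 96485 = 129289.9
b = 6012.2 / 129289.9 = 0.047 V/decade

0.047 V/decade


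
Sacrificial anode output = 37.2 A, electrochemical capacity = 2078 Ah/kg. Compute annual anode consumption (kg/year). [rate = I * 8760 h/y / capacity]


Annual consumption = current * hours per year / capacity
Rate = 37.2 * 8760 / 2078 = 156.8 kg/year

156.8 kg/year


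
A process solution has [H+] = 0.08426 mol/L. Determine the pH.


pH = −log10[H+]
pH = −log10(0.08426) = 1.07

1.07


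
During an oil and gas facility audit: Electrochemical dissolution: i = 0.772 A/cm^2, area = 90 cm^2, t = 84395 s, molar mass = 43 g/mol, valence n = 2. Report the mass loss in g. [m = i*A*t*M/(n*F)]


Apply Faraday's law: m = i*A*t*M / (n*F)
Total charge passed Q = i*A*t = 0.772*90*84395 = 5863764.6 C
m = Q*M/(n*F) = 5863764.6*43/(2*96485) = 1306.6377 g

1306.6377 g


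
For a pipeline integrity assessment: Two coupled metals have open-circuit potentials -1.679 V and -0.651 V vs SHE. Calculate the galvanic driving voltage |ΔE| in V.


Driving voltage is the absolute potential difference.
|ΔE| = |-1.679 − (-0.651)| = 1.028 V

1.028 V


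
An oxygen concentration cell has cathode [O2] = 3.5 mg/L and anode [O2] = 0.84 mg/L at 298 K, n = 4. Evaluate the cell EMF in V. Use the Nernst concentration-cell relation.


Apply the Nernst concentration-cell relation: E = (RT/nF)*ln(C_cathode/C_anode)
RT/nF = 8.314*298/(4*96485) = 0.00641958 V
ln(3.5/0.84) = 1.42712
E = 0.00641958 * 1.42712 = 0.00916 V

0.00916 V


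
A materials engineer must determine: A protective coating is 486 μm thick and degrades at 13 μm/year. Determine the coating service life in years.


Service life = thickness / degradation rate
Life = 486 / 13 = 37.4 years

37.4 years


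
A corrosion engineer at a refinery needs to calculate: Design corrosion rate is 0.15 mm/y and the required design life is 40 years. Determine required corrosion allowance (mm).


Corrosion allowance = CR × design life
CA = 0.15 * 40 = 6.0 mm

6.0 mm


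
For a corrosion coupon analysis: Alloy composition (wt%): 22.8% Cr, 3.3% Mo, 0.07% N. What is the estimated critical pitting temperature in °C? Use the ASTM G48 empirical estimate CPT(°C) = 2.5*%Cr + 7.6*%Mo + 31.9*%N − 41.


Apply the ASTM G48 empirical CPT estimate: CPT(°C) = 2.5*%Cr + 7.6*%Mo + 31.9*%N − 41
2.5*22.8 = 57; 7.6*3.3 = 25.08; 31.9*0.07 = 2.233
CPT = 57 + 25.08 + 2.233 − 41 = 43.313 °C
Rounded to 0.1 °C: CPT ≈ 43.3 °C

43.3 °C


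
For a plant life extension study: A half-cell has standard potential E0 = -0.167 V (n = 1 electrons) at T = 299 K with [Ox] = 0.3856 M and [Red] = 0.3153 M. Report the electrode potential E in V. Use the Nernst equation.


Apply the Nernst equation: E = E0 + (RT/nF)*ln([Ox]/[Red])
Step 1: RT/nF = 8.314*299/(1*96485) = 0.02576448 V
Step 2: [Ox]/[Red] = 0.3856/0.3153 = 1.222962
Step 3: ln(1.222962) = 0.201276
Step 4: correction = 0.02576448 * 0.201276 = 0.0052 V
E = -0.167 + 0.0052 = -0.1618 V

-0.1618 V


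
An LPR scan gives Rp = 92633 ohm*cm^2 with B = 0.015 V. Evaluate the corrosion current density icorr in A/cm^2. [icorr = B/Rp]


Apply the Stern-Geary relation: icorr = B / Rp
icorr = 0.015 / 92633 = 1.619×10^-7 A/cm^2

1.619×10^-7 A/cm^2


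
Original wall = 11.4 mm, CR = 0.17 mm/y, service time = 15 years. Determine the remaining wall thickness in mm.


Remaining wall = original − CR × time
t = 11.4 − 0.17*15 = 11.4 − 2.55 = 8.85 mm

8.85 mm


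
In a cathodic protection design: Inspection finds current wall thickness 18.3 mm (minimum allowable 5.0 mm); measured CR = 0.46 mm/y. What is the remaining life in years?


Apply the remaining-life relation: RL = (t_current − t_min) / CR
RL = (18.3 − 5.0) / 0.46 = 13.3 / 0.46 = 28.9 years

28.9 years


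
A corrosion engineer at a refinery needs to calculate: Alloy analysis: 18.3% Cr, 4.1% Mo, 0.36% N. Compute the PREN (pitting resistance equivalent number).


Apply the PREN formula: PREN = Cr + 3.3*Mo + 16*N
PREN = 18.3 + 3.3*4.1 + 16*0.36
PREN = 18.3 + 13.53 + 5.76 = 37.59

37.59


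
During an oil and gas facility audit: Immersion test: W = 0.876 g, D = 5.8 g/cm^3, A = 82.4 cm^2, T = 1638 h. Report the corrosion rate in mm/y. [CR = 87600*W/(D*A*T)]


Apply the mm/y weight-loss relation: CR = 87600 * W / (D * A * T)
Numerator: 87600 * 0.876 = 76737.6
Denominator: 5.8 * 82.4 * 1638 = 782832.96
CR = 76737.6 / 782832.96 = 0.098026 mm/y

0.098026 mm/y


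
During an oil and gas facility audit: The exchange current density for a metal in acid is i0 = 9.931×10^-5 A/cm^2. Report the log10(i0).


i0 = 9.931×10^-5 A/cm^2
log10(i0) = -4.003

-4.003


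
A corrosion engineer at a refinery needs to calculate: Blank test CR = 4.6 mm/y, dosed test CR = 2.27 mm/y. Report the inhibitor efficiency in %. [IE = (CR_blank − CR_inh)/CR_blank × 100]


Apply the inhibitor-efficiency definition: IE = (CR_blank − CR_inh)/CR_blank × 100
IE = (4.6 − 2.27) / 4.6 × 100
IE = 2.33 / 4.6 × 100 = 50.7 %

50.7 %


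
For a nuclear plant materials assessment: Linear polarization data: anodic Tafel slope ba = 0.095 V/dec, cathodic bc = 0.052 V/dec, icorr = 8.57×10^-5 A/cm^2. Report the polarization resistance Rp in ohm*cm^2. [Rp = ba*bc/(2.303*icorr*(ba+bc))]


Apply the Stern-Geary equation: Rp = ba*bc / (2.303*icorr*(ba+bc))
ba*bc = 0.095*0.052 = 0.00494
ba+bc = 0.147; 2.303*icorr*(ba+bc) = 2.303*8.57×10^-5*0.147 = 2.9012964×10^-5
Rp = 0.00494 / 2.9012964×10^-5 = 170.27 ohm*cm^2

170.27 ohm*cm^2


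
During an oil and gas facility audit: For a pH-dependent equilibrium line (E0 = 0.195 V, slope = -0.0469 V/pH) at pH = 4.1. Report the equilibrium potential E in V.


Apply the Pourbaix line equation: E = E0 + slope*pH
E = 0.195 + (-0.0469)*4.1 = 0.195 + (-0.19229) = 0.00271 V
Rounded to 4 decimal places: E = 0.0027 V

0.0027 V


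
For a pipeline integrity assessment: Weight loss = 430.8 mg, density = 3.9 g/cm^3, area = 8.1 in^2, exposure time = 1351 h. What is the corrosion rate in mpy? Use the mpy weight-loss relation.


Apply the mpy weight-loss relation: CR = 534 * W / (D * A * T)
Numerator: 534 * 430.8 = 230047.2
Denominator: 3.9 * 8.1 * 1351 = 42678.09
CR = 230047.2 / 42678.09 = 5.39 mpy

5.39 mpy


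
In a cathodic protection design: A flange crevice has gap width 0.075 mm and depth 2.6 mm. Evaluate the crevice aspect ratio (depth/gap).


Aspect ratio = depth / gap
Ratio = 2.6 / 0.075 = 34.7

34.7


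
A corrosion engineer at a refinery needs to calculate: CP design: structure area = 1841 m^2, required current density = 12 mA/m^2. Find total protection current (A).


I = area * current density, then convert mA → A (÷1000)
I = 1841 * 12 / 1000 = 22.09 A

22.09 A


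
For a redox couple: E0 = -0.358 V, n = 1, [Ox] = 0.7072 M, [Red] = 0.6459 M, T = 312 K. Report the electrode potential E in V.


Apply the Nernst equation: E = E0 + (RT/nF)*ln([Ox]/[Red])
Step 1: RT/nF = 8.314*312/(1*96485) = 0.02688468 V
Step 2: [Ox]/[Red] = 0.7072/0.6459 = 1.094906
Step 3: ln(1.094906) = 0.090669
Step 4: correction = 0.02688468 * 0.090669 = 0.0024 V
E = -0.358 + 0.0024 = -0.3556 V

-0.3556 V


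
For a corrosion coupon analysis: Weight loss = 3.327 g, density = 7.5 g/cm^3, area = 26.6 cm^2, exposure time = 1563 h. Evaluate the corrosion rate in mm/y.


Apply the mm/y weight-loss relation: CR = 87600 * W / (D * A * T)
Numerator: 87600 * 3.327 = 291445.2
Denominator: 7.5 * 26.6 * 1563 = 311818.5
CR = 291445.2 / 311818.5 = 0.9347 mm/y

0.9347 mm/y


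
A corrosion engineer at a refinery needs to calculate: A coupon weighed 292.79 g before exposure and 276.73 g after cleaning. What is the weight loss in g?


Weight loss = initial − final
WL = 292.79 − 276.73 = 16.06 g

16.06 g


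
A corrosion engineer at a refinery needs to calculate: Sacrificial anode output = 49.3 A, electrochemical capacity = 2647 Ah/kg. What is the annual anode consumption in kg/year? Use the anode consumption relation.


Annual consumption = current * hours per year / capacity
Rate = 49.3 * 8760 / 2647 = 163.2 kg/year

163.2 kg/year


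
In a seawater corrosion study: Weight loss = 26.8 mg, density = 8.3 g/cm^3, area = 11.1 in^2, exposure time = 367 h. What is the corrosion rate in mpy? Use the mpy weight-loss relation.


Apply the mpy weight-loss relation: CR = 534 * W / (D * A * T)
Numerator: 534 * 26.8 = 14311.2
Denominator: 8.3 * 11.1 * 367 = 33811.71
CR = 14311.2 / 33811.71 = 0.423 mpy

0.423 mpy


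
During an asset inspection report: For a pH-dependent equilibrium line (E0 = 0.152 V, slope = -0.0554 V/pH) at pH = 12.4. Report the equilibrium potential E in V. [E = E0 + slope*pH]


Apply the Pourbaix line equation: E = E0 + slope*pH
E = 0.152 + (-0.0554)*12.4 = 0.152 + (-0.68696) = -0.53496 V
Rounded to 3 decimal places: E = -0.535 V

-0.535 V


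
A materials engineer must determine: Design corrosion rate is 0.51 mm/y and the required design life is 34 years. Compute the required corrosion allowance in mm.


Corrosion allowance = CR × design life
CA = 0.51 * 34 = 17.34 mm

17.34 mm


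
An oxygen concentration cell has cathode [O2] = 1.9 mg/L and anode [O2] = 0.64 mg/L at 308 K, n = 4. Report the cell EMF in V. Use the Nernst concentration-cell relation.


Apply the Nernst concentration-cell relation: E = (RT/nF)*ln(C_cathode/C_anode)
RT/nF = 8.314*308/(4*96485) = 0.006635 V
ln(1.9/0.64) = 1.08814
E = 0.006635 * 1.08814 = 0.00722 V

0.00722 V


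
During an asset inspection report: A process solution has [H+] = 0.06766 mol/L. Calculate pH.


pH = −log10[H+]
pH = −log10(0.06766) = 1.17

1.17


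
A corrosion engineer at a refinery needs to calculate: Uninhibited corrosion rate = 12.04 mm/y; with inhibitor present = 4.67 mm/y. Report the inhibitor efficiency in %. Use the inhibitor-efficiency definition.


Apply the inhibitor-efficiency definition: IE = (CR_blank − CR_inh)/CR_blank × 100
IE = (12.04 − 4.67) / 12.04 × 100
IE = 7.37 / 12.04 × 100 = 61.2 %

61.2 %


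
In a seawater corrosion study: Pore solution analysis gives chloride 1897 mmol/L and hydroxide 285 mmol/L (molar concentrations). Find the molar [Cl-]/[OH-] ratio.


Threshold parameter = [Cl-] / [OH-] (molar basis; both in mmol/L, so units cancel)
Ratio = 1897 / 285 = 6.66

6.66


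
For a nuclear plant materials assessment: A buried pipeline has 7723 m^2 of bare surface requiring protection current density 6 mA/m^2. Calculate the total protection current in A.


I = area * current density, then convert mA → A (÷1000)
I = 7723 * 6 / 1000 = 46.34 A

46.34 A


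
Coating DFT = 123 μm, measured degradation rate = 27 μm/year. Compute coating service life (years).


Service life = thickness / degradation rate
Life = 123 / 27 = 4.6 years

4.6 years


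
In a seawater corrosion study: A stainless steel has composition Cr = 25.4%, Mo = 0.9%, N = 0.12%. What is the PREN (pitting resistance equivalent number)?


Apply the PREN formula: PREN = Cr + 3.3*Mo + 16*N
PREN = 25.4 + 3.3*0.9 + 16*0.12
PREN = 25.4 + 2.97 + 1.92 = 30.29

30.29


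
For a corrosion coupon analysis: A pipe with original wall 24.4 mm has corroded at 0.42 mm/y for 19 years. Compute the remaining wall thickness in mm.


Remaining wall = original − CR × time
t = 24.4 − 0.42*19 = 24.4 − 7.98 = 16.42 mm

16.42 mm


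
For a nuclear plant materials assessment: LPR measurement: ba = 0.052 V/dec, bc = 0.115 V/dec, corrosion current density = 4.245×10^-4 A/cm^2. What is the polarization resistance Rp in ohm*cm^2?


Apply the Stern-Geary equation: Rp = ba*bc / (2.303*icorr*(ba+bc))
ba*bc = 0.052*0.115 = 0.00598
ba+bc = 0.167; 2.303*icorr*(ba+bc) = 2.303*4.245×10^-4*0.167 = 1.6326312×10^-4
Rp = 0.00598 / 1.6326312×10^-4 = 36.63 ohm*cm^2

36.63 ohm*cm^2


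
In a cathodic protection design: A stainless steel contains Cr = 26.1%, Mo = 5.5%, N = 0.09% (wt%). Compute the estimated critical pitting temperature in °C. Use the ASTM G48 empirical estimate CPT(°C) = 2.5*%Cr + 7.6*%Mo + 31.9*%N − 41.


Apply the ASTM G48 empirical CPT estimate: CPT(°C) = 2.5*%Cr + 7.6*%Mo + 31.9*%N − 41
2.5*26.1 = 65.25; 7.6*5.5 = 41.8; 31.9*0.09 = 2.871
CPT = 65.25 + 41.8 + 2.871 − 41 = 68.921 °C
Rounded to 0.1 °C: CPT ≈ 68.9 °C

68.9 °C


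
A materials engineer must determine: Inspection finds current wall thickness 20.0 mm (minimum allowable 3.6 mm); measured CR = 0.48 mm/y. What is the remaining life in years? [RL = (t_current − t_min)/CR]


Apply the remaining-life relation: RL = (t_current − t_min) / CR
RL = (20.0 − 3.6) / 0.48 = 16.4 / 0.48 = 34.2 years

34.2 years


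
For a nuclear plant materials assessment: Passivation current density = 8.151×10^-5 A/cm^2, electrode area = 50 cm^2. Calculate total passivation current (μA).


I = i_pass * A, then convert A → μA (×10^6)
I = 8.151×10^-5 * 50 * 10^6 = 4075.5 μA

4075.5 μA


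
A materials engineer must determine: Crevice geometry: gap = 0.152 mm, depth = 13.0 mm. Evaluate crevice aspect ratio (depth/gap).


Aspect ratio = depth / gap
Ratio = 13.0 / 0.152 = 85.5

85.5


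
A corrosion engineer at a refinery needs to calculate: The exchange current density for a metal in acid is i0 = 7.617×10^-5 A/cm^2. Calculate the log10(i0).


i0 = 7.617×10^-5 A/cm^2
log10(i0) = -4.118

-4.118


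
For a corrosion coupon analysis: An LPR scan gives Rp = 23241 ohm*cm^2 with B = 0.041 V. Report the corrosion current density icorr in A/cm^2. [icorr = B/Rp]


Apply the Stern-Geary relation: icorr = B / Rp
icorr = 0.041 / 23241 = 1.764×10^-6 A/cm^2

1.764×10^-6 A/cm^2


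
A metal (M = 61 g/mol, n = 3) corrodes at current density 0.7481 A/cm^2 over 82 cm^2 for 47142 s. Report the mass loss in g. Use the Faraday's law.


Apply Faraday's law: m = i*A*t*M / (n*F)
Total charge passed Q = i*A*t = 0.7481*82*47142 = 2891888.2764 C
m = Q*M/(n*F) = 2891888.2764*61/(3*96485) = 609.43907 g

609.43907 g


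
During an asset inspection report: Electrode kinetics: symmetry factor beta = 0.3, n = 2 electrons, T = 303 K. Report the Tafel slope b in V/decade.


Apply the Tafel slope relation: b = 2.303*R*T/(beta*n*F)
Numerator: 2.303 * 8.314 * 303 = 5801.58
Denominator: 0.3 * 2 * 96485 = 57891.0
b = 5801.58 / 57891.0 = 0.1 V/decade

0.1 V/decade


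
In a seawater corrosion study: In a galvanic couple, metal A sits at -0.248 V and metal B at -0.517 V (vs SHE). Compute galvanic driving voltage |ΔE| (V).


Driving voltage is the absolute potential difference.
|ΔE| = |-0.248 − (-0.517)| = 0.269 V

0.269 V


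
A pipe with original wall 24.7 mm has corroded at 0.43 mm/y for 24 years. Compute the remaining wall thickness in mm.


Remaining wall = original − CR × time
t = 24.7 − 0.43*24 = 24.7 − 10.32 = 14.38 mm

14.38 mm


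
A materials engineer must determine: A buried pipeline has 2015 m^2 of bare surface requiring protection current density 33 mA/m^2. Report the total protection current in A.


I = area * current density, then convert mA → A (÷1000)
I = 2015 * 33 / 1000 = 66.5 A

66.5 A


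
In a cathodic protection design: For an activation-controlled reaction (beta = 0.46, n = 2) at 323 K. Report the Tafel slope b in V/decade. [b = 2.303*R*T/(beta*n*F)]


Apply the Tafel slope relation: b = 2.303*R*T/(beta*n*F)
Numerator: 2.303 * 8.314 * 323 = 6184.53
Denominator: 0.46 * 2 * 96485 = 88766.2
b = 6184.53 / 88766.2 = 0.07 V/decade

0.07 V/decade
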